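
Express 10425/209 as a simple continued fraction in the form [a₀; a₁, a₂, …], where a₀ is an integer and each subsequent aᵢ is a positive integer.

10425 ÷ 209 → quotient 49, remainder 184
209 ÷ 184 → quotient 1, remainder 25
184 ÷ 25 → quotient 7, remainder 9
25 ÷ 9 → quotient 2, remainder 7
9 ÷ 7 → quotient 1, remainder 2
7 ÷ 2 → quotient 3, remainder 1
2 ÷ 1 → quotient 2, remainder 0

[49; 1, 7, 2, 1, 3, 2]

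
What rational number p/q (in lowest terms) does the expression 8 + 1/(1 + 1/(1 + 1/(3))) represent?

Start with 3.
1 + 1/(3/1) = 1 + 1/3 = 4/3
1 + 1/(4/3) = 1 + 3/4 = 7/4
8 + 1/(7/4) = 8 + 4/7 = 60/7

60/7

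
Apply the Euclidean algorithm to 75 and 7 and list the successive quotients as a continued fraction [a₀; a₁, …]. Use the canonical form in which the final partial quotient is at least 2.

[10; 1, 2, 2]

Apply division with remainder until the remainder is 0:
⌊75/7⌋ = 10, remainder 5
⌊7/5⌋ = 1, remainder 2
⌊5/2⌋ = 2, remainder 1
⌊2/1⌋ = 2, remainder 0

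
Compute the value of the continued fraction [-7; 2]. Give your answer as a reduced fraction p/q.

Collapse the nested fraction from the inside out:
Start with 2.
-7 + 1/(2/1) = -7 + 1/2 = -13/2

-13/2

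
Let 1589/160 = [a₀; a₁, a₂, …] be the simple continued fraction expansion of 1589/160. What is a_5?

5

Apply division with remainder until the remainder is 0:
⌊1589/160⌋ = 9, remainder 149
⌊160/149⌋ = 1, remainder 11
⌊149/11⌋ = 13, remainder 6
⌊11/6⌋ = 1, remainder 5
⌊6/5⌋ = 1, remainder 1
⌊5/1⌋ = 5, remainder 0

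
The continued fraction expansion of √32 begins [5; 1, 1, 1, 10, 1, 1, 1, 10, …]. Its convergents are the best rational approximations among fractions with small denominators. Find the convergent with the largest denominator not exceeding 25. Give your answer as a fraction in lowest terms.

a_0 = 5: 5/1  (≤ bound)
a_1 = 1: 6/1  (≤ bound)
a_2 = 1: 11/2  (≤ bound)
a_3 = 1: 17/3  (≤ bound)
a_4 = 10: 181/32  (> 25, stop)

17/3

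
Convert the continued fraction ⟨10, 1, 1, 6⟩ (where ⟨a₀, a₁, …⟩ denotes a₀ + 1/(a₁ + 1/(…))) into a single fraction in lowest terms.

137/13

Start with 6.
1 + 1/(6/1) = 1 + 1/6 = 7/6
1 + 1/(7/6) = 1 + 6/7 = 13/7
10 + 1/(13/7) = 10 + 7/13 = 137/13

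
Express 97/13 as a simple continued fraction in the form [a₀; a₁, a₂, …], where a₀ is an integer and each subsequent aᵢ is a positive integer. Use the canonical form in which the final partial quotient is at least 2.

97 = 7·13 + 6, so a_0 = 7
13 = 2·6 + 1, so a_1 = 2
6 = 6·1 + 0, so a_2 = 6

[7; 2, 6]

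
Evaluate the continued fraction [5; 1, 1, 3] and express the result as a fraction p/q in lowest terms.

39/7

Collapse the nested fraction from the inside out:
Start with 3.
1 + 1/(3/1) = 1 + 1/3 = 4/3
1 + 1/(4/3) = 1 + 3/4 = 7/4
5 + 1/(7/4) = 5 + 4/7 = 39/7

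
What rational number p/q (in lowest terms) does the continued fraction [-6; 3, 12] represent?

Start with 12.
3 + 1/(12/1) = 3 + 1/12 = 37/12
-6 + 1/(37/12) = -6 + 12/37 = -210/37

-210/37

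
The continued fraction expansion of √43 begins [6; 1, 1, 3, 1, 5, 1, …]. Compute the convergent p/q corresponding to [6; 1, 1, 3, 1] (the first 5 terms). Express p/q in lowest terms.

59/9

Use the convergent recurrence hₖ = aₖ·hₖ₋₁ + hₖ₋₂ (and likewise for the denominators kₖ):
a_0 = 6: 6/1
a_1 = 1: 7/1
a_2 = 1: 13/2
a_3 = 3: 46/7
a_4 = 1: 59/9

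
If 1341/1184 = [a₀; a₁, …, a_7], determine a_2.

1

⌊1341/1184⌋ = 1, remainder 157
⌊1184/157⌋ = 7, remainder 85
⌊157/85⌋ = 1, remainder 72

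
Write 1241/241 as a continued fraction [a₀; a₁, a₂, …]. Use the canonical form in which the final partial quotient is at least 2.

Repeatedly divide and take the remainder:
1241 ÷ 241 → quotient 5, remainder 36
241 ÷ 36 → quotient 6, remainder 25
36 ÷ 25 → quotient 1, remainder 11
25 ÷ 11 → quotient 2, remainder 3
11 ÷ 3 → quotient 3, remainder 2
3 ÷ 2 → quotient 1, remainder 1
2 ÷ 1 → quotient 2, remainder 0

[5; 6, 1, 2, 3, 1, 2]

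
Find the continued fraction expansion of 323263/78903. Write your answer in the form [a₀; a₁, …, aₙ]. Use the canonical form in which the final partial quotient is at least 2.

323263 ÷ 78903 → quotient 4, remainder 7651
78903 ÷ 7651 → quotient 10, remainder 2393
7651 ÷ 2393 → quotient 3, remainder 472
2393 ÷ 472 → quotient 5, remainder 33
472 ÷ 33 → quotient 14, remainder 10
33 ÷ 10 → quotient 3, remainder 3
10 ÷ 3 → quotient 3, remainder 1
3 ÷ 1 → quotient 3, remainder 0

[4; 10, 3, 5, 14, 3, 3, 3]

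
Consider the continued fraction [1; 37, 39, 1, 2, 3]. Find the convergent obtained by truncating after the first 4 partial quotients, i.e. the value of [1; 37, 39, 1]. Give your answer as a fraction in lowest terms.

Start with 1.
39 + 1/(1/1) = 39 + 1/1 = 40/1
37 + 1/(40/1) = 37 + 1/40 = 1481/40
1 + 1/(1481/40) = 1 + 40/1481 = 1521/1481

1521/1481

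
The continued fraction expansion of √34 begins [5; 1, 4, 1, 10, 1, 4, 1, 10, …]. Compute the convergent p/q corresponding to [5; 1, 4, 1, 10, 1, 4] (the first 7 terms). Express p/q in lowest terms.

2035/349

Use the convergent recurrence hₖ = aₖ·hₖ₋₁ + hₖ₋₂ (and likewise for the denominators kₖ):
a_0 = 5: 5/1
a_1 = 1: 6/1
a_2 = 4: 29/5
a_3 = 1: 35/6
a_4 = 10: 379/65
a_5 = 1: 414/71
a_6 = 4: 2035/349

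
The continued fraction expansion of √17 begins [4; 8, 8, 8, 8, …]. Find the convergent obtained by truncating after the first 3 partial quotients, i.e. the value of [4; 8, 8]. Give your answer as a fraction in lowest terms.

268/65

Start with 8.
8 + 1/(8/1) = 8 + 1/8 = 65/8
4 + 1/(65/8) = 4 + 8/65 = 268/65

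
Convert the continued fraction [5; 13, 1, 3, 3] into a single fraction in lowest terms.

908/179

Use the convergent recurrence hₖ = aₖ·hₖ₋₁ + hₖ₋₂ (and likewise for the denominators kₖ):
a_0 = 5: 5/1
a_1 = 13: 66/13
a_2 = 1: 71/14
a_3 = 3: 279/55
a_4 = 3: 908/179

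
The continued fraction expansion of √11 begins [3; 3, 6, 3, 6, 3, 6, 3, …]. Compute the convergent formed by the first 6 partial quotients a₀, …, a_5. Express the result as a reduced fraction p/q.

Start with 3.
6 + 1/(3/1) = 6 + 1/3 = 19/3
3 + 1/(19/3) = 3 + 3/19 = 60/19
6 + 1/(60/19) = 6 + 19/60 = 379/60
3 + 1/(379/60) = 3 + 60/379 = 1197/379
3 + 1/(1197/379) = 3 + 379/1197 = 3970/1197

3970/1197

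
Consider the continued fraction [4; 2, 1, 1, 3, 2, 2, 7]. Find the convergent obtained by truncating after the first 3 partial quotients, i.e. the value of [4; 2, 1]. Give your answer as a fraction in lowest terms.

Collapse the nested fraction from the inside out:
Start with 1.
2 + 1/(1/1) = 2 + 1/1 = 3/1
4 + 1/(3/1) = 4 + 1/3 = 13/3

13/3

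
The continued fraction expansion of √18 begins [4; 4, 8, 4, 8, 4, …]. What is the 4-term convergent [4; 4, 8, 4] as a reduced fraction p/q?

577/136

a_0 = 4: 4/1
a_1 = 4: 17/4
a_2 = 8: 140/33
a_3 = 4: 577/136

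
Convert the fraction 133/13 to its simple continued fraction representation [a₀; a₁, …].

133 = 10·13 + 3, so a_0 = 10
13 = 4·3 + 1, so a_1 = 4
3 = 3·1 + 0, so a_2 = 3

[10; 4, 3]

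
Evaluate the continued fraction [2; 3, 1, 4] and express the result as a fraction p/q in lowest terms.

43/19

Start with 4.
1 + 1/(4/1) = 1 + 1/4 = 5/4
3 + 1/(5/4) = 3 + 4/5 = 19/5
2 + 1/(19/5) = 2 + 5/19 = 43/19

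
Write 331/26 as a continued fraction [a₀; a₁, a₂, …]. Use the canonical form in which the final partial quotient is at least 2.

Run the Euclidean algorithm, recording each quotient:
331 ÷ 26 → quotient 12, remainder 19
26 ÷ 19 → quotient 1, remainder 7
19 ÷ 7 → quotient 2, remainder 5
7 ÷ 5 → quotient 1, remainder 2
5 ÷ 2 → quotient 2, remainder 1
2 ÷ 1 → quotient 2, remainder 0

[12; 1, 2, 1, 2, 2]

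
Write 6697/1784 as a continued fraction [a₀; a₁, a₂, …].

6697 = 3·1784 + 1345, so a_0 = 3
1784 = 1·1345 + 439, so a_1 = 1
1345 = 3·439 + 28, so a_2 = 3
439 = 15·28 + 19, so a_3 = 15
28 = 1·19 + 9, so a_4 = 1
19 = 2·9 + 1, so a_5 = 2
9 = 9·1 + 0, so a_6 = 9

[3; 1, 3, 15, 1, 2, 9]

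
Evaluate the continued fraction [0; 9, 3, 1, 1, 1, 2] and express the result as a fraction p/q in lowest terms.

a_0 = 0: 0/1
a_1 = 9: 1/9
a_2 = 3: 3/28
a_3 = 1: 4/37
a_4 = 1: 7/65
a_5 = 1: 11/102
a_6 = 2: 29/269

29/269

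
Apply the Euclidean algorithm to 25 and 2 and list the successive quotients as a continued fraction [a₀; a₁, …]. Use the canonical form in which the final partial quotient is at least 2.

[12; 2]

⌊25/2⌋ = 12, remainder 1
⌊2/1⌋ = 2, remainder 0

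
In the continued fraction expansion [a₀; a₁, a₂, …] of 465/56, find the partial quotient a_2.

465 = 8·56 + 17, so a_0 = 8
56 = 3·17 + 5, so a_1 = 3
17 = 3·5 + 2, so a_2 = 3

3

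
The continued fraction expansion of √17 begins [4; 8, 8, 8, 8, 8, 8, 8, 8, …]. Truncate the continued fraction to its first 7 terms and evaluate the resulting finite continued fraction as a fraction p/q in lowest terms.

a_0 = 4: 4/1
a_1 = 8: 33/8
a_2 = 8: 268/65
a_3 = 8: 2177/528
a_4 = 8: 17684/4289
a_5 = 8: 143649/34840
a_6 = 8: 1166876/283009

1166876/283009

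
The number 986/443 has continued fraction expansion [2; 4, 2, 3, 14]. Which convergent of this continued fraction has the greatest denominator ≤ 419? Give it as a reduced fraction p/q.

a_0 = 2: 2/1  (≤ bound)
a_1 = 4: 9/4  (≤ bound)
a_2 = 2: 20/9  (≤ bound)
a_3 = 3: 69/31  (≤ bound)
a_4 = 14: 986/443  (> 419, stop)

69/31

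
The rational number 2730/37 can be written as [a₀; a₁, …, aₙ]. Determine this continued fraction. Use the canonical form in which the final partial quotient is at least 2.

[73; 1, 3, 1, 1, 1, 2]

2730 = 73·37 + 29, so a_0 = 73
37 = 1·29 + 8, so a_1 = 1
29 = 3·8 + 5, so a_2 = 3
8 = 1·5 + 3, so a_3 = 1
5 = 1·3 + 2, so a_4 = 1
3 = 1·2 + 1, so a_5 = 1
2 = 2·1 + 0, so a_6 = 2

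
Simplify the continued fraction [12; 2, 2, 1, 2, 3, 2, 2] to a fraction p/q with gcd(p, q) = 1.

a_0 = 12: 12/1
a_1 = 2: 25/2
a_2 = 2: 62/5
a_3 = 1: 87/7
a_4 = 2: 236/19
a_5 = 3: 795/64
a_6 = 2: 1826/147
a_7 = 2: 4447/358

4447/358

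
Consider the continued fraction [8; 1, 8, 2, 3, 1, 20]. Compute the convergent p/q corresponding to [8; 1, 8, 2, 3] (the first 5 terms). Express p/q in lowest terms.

Build up convergents one term at a time:
a_0 = 8: 8/1
a_1 = 1: 9/1
a_2 = 8: 80/9
a_3 = 2: 169/19
a_4 = 3: 587/66

587/66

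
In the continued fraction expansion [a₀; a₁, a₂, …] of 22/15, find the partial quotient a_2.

Apply division with remainder until the remainder is 0:
22 = 1·15 + 7, so a_0 = 1
15 = 2·7 + 1, so a_1 = 2
7 = 7·1 + 0, so a_2 = 7

7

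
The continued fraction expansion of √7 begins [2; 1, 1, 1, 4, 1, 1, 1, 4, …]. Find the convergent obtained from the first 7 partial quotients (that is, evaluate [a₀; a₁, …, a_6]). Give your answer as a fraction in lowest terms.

82/31

a_0 = 2: 2/1
a_1 = 1: 3/1
a_2 = 1: 5/2
a_3 = 1: 8/3
a_4 = 4: 37/14
a_5 = 1: 45/17
a_6 = 1: 82/31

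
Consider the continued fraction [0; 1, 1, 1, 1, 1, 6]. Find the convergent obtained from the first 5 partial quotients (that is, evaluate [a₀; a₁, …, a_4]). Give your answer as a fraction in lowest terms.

3/5

a_0 = 0: 0/1
a_1 = 1: 1/1
a_2 = 1: 1/2
a_3 = 1: 2/3
a_4 = 1: 3/5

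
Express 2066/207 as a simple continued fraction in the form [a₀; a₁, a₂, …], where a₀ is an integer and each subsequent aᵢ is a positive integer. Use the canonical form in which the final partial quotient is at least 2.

[9; 1, 50, 1, 3]

Run the Euclidean algorithm, recording each quotient:
2066 ÷ 207 → quotient 9, remainder 203
207 ÷ 203 → quotient 1, remainder 4
203 ÷ 4 → quotient 50, remainder 3
4 ÷ 3 → quotient 1, remainder 1
3 ÷ 1 → quotient 3, remainder 0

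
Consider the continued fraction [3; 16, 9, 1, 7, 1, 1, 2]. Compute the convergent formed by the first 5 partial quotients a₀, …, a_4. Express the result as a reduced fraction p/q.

3895/1272

Compute successive convergents:
a_0 = 3: 3/1
a_1 = 16: 49/16
a_2 = 9: 444/145
a_3 = 1: 493/161
a_4 = 7: 3895/1272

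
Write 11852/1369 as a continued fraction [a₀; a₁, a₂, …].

11852 ÷ 1369 → quotient 8, remainder 900
1369 ÷ 900 → quotient 1, remainder 469
900 ÷ 469 → quotient 1, remainder 431
469 ÷ 431 → quotient 1, remainder 38
431 ÷ 38 → quotient 11, remainder 13
38 ÷ 13 → quotient 2, remainder 12
13 ÷ 12 → quotient 1, remainder 1
12 ÷ 1 → quotient 12, remainder 0

[8; 1, 1, 1, 11, 2, 1, 12]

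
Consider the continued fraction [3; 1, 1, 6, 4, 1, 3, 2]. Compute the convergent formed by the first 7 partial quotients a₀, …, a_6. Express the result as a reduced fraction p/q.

902/255

Starting at the tail and folding back:
Start with 3.
1 + 1/(3/1) = 1 + 1/3 = 4/3
4 + 1/(4/3) = 4 + 3/4 = 19/4
6 + 1/(19/4) = 6 + 4/19 = 118/19
1 + 1/(118/19) = 1 + 19/118 = 137/118
1 + 1/(137/118) = 1 + 118/137 = 255/137
3 + 1/(255/137) = 3 + 137/255 = 902/255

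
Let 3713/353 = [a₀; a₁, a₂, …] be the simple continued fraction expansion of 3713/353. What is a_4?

Run the Euclidean algorithm, recording each quotient:
⌊3713/353⌋ = 10, remainder 183
⌊353/183⌋ = 1, remainder 170
⌊183/170⌋ = 1, remainder 13
⌊170/13⌋ = 13, remainder 1
⌊13/1⌋ = 13, remainder 0

13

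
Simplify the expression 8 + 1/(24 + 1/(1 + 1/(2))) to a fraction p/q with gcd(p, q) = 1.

595/74

Collapse the nested fraction from the inside out:
Start with 2.
1 + 1/(2/1) = 1 + 1/2 = 3/2
24 + 1/(3/2) = 24 + 2/3 = 74/3
8 + 1/(74/3) = 8 + 3/74 = 595/74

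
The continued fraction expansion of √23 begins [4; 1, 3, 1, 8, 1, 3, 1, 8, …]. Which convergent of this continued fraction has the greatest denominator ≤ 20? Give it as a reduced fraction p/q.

List convergents until the denominator exceeds the bound:
a_0 = 4: 4/1  (≤ bound)
a_1 = 1: 5/1  (≤ bound)
a_2 = 3: 19/4  (≤ bound)
a_3 = 1: 24/5  (≤ bound)
a_4 = 8: 211/44  (> 20, stop)

24/5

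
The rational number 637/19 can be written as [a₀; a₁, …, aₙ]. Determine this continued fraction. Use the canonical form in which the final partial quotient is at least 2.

[33; 1, 1, 9]

637 = 33·19 + 10, so a_0 = 33
19 = 1·10 + 9, so a_1 = 1
10 = 1·9 + 1, so a_2 = 1
9 = 9·1 + 0, so a_3 = 9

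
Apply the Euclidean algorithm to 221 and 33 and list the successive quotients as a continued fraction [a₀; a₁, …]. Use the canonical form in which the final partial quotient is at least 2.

⌊221/33⌋ = 6, remainder 23
⌊33/23⌋ = 1, remainder 10
⌊23/10⌋ = 2, remainder 3
⌊10/3⌋ = 3, remainder 1
⌊3/1⌋ = 3, remainder 0

[6; 1, 2, 3, 3]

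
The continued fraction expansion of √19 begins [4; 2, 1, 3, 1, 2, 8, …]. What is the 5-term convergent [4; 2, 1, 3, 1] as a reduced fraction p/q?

61/14

Use the convergent recurrence hₖ = aₖ·hₖ₋₁ + hₖ₋₂ (and likewise for the denominators kₖ):
a_0 = 4: 4/1
a_1 = 2: 9/2
a_2 = 1: 13/3
a_3 = 3: 48/11
a_4 = 1: 61/14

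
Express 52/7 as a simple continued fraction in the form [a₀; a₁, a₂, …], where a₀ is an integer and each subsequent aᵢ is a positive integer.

Repeatedly divide and take the remainder:
52 = 7·7 + 3, so a_0 = 7
7 = 2·3 + 1, so a_1 = 2
3 = 3·1 + 0, so a_2 = 3

[7; 2, 3]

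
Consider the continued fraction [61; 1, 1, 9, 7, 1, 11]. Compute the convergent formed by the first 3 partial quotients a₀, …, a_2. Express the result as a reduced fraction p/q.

a_0 = 61: 61/1
a_1 = 1: 62/1
a_2 = 1: 123/2

123/2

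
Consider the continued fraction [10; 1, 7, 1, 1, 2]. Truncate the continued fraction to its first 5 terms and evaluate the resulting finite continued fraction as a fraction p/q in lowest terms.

Start with 1.
1 + 1/(1/1) = 1 + 1/1 = 2/1
7 + 1/(2/1) = 7 + 1/2 = 15/2
1 + 1/(15/2) = 1 + 2/15 = 17/15
10 + 1/(17/15) = 10 + 15/17 = 185/17

185/17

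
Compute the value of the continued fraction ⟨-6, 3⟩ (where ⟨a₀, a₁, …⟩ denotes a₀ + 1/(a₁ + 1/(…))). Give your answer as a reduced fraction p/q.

Collapse the nested fraction from the inside out:
Start with 3.
-6 + 1/(3/1) = -6 + 1/3 = -17/3

-17/3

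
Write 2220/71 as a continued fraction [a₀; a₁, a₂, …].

⌊2220/71⌋ = 31, remainder 19
⌊71/19⌋ = 3, remainder 14
⌊19/14⌋ = 1, remainder 5
⌊14/5⌋ = 2, remainder 4
⌊5/4⌋ = 1, remainder 1
⌊4/1⌋ = 4, remainder 0

[31; 3, 1, 2, 1, 4]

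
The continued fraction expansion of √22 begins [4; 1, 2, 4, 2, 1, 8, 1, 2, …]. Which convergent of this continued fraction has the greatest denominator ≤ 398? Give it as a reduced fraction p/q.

1712/365

a_0 = 4: 4/1  (≤ bound)
a_1 = 1: 5/1  (≤ bound)
a_2 = 2: 14/3  (≤ bound)
a_3 = 4: 61/13  (≤ bound)
a_4 = 2: 136/29  (≤ bound)
a_5 = 1: 197/42  (≤ bound)
a_6 = 8: 1712/365  (≤ bound)
a_7 = 1: 1909/407  (> 398, stop)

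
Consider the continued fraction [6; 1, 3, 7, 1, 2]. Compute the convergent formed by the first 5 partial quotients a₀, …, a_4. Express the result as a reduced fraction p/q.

a_0 = 6: 6/1
a_1 = 1: 7/1
a_2 = 3: 27/4
a_3 = 7: 196/29
a_4 = 1: 223/33

223/33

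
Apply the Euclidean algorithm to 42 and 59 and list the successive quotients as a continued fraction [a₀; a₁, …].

Apply division with remainder until the remainder is 0:
42 = 0·59 + 42, so a_0 = 0
59 = 1·42 + 17, so a_1 = 1
42 = 2·17 + 8, so a_2 = 2
17 = 2·8 + 1, so a_3 = 2
8 = 8·1 + 0, so a_4 = 8

[0; 1, 2, 2, 8]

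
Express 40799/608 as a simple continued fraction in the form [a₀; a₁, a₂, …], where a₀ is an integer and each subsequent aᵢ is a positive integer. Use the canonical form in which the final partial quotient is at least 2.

⌊40799/608⌋ = 67, remainder 63
⌊608/63⌋ = 9, remainder 41
⌊63/41⌋ = 1, remainder 22
⌊41/22⌋ = 1, remainder 19
⌊22/19⌋ = 1, remainder 3
⌊19/3⌋ = 6, remainder 1
⌊3/1⌋ = 3, remainder 0

[67; 9, 1, 1, 1, 6, 3]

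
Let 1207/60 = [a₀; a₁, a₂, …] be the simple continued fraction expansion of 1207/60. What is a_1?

8

1207 = 20·60 + 7, so a_0 = 20
60 = 8·7 + 4, so a_1 = 8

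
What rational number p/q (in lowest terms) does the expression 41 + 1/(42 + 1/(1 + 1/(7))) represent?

Use the convergent recurrence hₖ = aₖ·hₖ₋₁ + hₖ₋₂ (and likewise for the denominators kₖ):
a_0 = 41: 41/1
a_1 = 42: 1723/42
a_2 = 1: 1764/43
a_3 = 7: 14071/343

14071/343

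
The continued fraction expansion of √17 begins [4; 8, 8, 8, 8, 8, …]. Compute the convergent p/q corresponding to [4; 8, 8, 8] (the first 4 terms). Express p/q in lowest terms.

a_0 = 4: 4/1
a_1 = 8: 33/8
a_2 = 8: 268/65
a_3 = 8: 2177/528

2177/528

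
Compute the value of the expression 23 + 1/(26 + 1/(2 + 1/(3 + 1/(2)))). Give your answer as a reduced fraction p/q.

a_0 = 23: 23/1
a_1 = 26: 599/26
a_2 = 2: 1221/53
a_3 = 3: 4262/185
a_4 = 2: 9745/423

9745/423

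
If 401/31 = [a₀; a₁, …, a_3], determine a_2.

Apply division with remainder until the remainder is 0:
401 ÷ 31 → quotient 12, remainder 29
31 ÷ 29 → quotient 1, remainder 2
29 ÷ 2 → quotient 14, remainder 1

14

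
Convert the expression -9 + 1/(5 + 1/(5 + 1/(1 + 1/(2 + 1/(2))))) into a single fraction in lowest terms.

-1823/207

Start with 2.
2 + 1/(2/1) = 2 + 1/2 = 5/2
1 + 1/(5/2) = 1 + 2/5 = 7/5
5 + 1/(7/5) = 5 + 5/7 = 40/7
5 + 1/(40/7) = 5 + 7/40 = 207/40
-9 + 1/(207/40) = -9 + 40/207 = -1823/207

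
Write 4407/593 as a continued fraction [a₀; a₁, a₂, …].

4407 ÷ 593 → quotient 7, remainder 256
593 ÷ 256 → quotient 2, remainder 81
256 ÷ 81 → quotient 3, remainder 13
81 ÷ 13 → quotient 6, remainder 3
13 ÷ 3 → quotient 4, remainder 1
3 ÷ 1 → quotient 3, remainder 0

[7; 2, 3, 6, 4, 3]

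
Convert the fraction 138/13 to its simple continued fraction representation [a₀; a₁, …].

138 = 10·13 + 8, so a_0 = 10
13 = 1·8 + 5, so a_1 = 1
8 = 1·5 + 3, so a_2 = 1
5 = 1·3 + 2, so a_3 = 1
3 = 1·2 + 1, so a_4 = 1
2 = 2·1 + 0, so a_5 = 2

[10; 1, 1, 1, 1, 2]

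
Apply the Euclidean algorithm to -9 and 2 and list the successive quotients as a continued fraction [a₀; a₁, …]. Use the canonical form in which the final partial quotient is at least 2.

-9 ÷ 2 → quotient -5, remainder 1
2 ÷ 1 → quotient 2, remainder 0

[-5; 2]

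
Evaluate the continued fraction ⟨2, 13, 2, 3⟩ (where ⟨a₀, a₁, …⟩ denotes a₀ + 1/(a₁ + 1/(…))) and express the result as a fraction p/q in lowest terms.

a_0 = 2: 2/1
a_1 = 13: 27/13
a_2 = 2: 56/27
a_3 = 3: 195/94

195/94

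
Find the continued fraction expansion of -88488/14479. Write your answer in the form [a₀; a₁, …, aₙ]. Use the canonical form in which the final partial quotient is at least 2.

Run the Euclidean algorithm, recording each quotient:
-88488 = -7·14479 + 12865, so a_0 = -7
14479 = 1·12865 + 1614, so a_1 = 1
12865 = 7·1614 + 1567, so a_2 = 7
1614 = 1·1567 + 47, so a_3 = 1
1567 = 33·47 + 16, so a_4 = 33
47 = 2·16 + 15, so a_5 = 2
16 = 1·15 + 1, so a_6 = 1
15 = 15·1 + 0, so a_7 = 15

[-7; 1, 7, 1, 33, 2, 1, 15]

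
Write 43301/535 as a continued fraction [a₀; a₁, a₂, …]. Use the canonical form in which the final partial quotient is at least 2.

[80; 1, 14, 1, 2, 1, 3, 2]

Repeatedly divide and take the remainder:
⌊43301/535⌋ = 80, remainder 501
⌊535/501⌋ = 1, remainder 34
⌊501/34⌋ = 14, remainder 25
⌊34/25⌋ = 1, remainder 9
⌊25/9⌋ = 2, remainder 7
⌊9/7⌋ = 1, remainder 2
⌊7/2⌋ = 3, remainder 1
⌊2/1⌋ = 2, remainder 0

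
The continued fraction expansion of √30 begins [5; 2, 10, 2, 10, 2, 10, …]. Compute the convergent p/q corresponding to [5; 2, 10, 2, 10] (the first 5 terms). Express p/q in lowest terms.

2525/461

Start with 10.
2 + 1/(10/1) = 2 + 1/10 = 21/10
10 + 1/(21/10) = 10 + 10/21 = 220/21
2 + 1/(220/21) = 2 + 21/220 = 461/220
5 + 1/(461/220) = 5 + 220/461 = 2525/461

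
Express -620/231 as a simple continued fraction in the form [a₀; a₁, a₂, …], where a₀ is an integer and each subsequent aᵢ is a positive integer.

-620 = -3·231 + 73, so a_0 = -3
231 = 3·73 + 12, so a_1 = 3
73 = 6·12 + 1, so a_2 = 6
12 = 12·1 + 0, so a_3 = 12

[-3; 3, 6, 12]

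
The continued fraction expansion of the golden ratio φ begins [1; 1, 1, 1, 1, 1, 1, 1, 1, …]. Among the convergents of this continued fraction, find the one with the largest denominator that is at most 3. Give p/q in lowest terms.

a_0 = 1: 1/1  (≤ bound)
a_1 = 1: 2/1  (≤ bound)
a_2 = 1: 3/2  (≤ bound)
a_3 = 1: 5/3  (≤ bound)
a_4 = 1: 8/5  (> 3, stop)

5/3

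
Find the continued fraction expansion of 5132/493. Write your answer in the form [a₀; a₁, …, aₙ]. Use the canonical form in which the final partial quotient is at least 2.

Apply division with remainder until the remainder is 0:
⌊5132/493⌋ = 10, remainder 202
⌊493/202⌋ = 2, remainder 89
⌊202/89⌋ = 2, remainder 24
⌊89/24⌋ = 3, remainder 17
⌊24/17⌋ = 1, remainder 7
⌊17/7⌋ = 2, remainder 3
⌊7/3⌋ = 2, remainder 1
⌊3/1⌋ = 3, remainder 0

[10; 2, 2, 3, 1, 2, 2, 3]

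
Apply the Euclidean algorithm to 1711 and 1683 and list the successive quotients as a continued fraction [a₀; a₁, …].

[1; 60, 9, 3]

⌊1711/1683⌋ = 1, remainder 28
⌊1683/28⌋ = 60, remainder 3
⌊28/3⌋ = 9, remainder 1
⌊3/1⌋ = 3, remainder 0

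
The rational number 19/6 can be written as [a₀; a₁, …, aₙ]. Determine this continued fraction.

[3; 6]

19 ÷ 6 → quotient 3, remainder 1
6 ÷ 1 → quotient 6, remainder 0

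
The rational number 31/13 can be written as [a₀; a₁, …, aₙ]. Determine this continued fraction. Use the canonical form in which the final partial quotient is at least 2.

Apply division with remainder until the remainder is 0:
⌊31/13⌋ = 2, remainder 5
⌊13/5⌋ = 2, remainder 3
⌊5/3⌋ = 1, remainder 2
⌊3/2⌋ = 1, remainder 1
⌊2/1⌋ = 2, remainder 0

[2; 2, 1, 1, 2]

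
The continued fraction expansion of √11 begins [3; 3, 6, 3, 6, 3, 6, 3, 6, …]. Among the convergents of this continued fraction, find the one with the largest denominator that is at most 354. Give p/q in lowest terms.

List convergents until the denominator exceeds the bound:
a_0 = 3: 3/1  (≤ bound)
a_1 = 3: 10/3  (≤ bound)
a_2 = 6: 63/19  (≤ bound)
a_3 = 3: 199/60  (≤ bound)
a_4 = 6: 1257/379  (> 354, stop)

199/60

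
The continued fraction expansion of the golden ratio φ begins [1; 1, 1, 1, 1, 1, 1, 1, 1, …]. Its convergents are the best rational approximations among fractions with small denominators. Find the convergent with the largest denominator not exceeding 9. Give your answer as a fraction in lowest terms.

13/8

a_0 = 1: 1/1  (≤ bound)
a_1 = 1: 2/1  (≤ bound)
a_2 = 1: 3/2  (≤ bound)
a_3 = 1: 5/3  (≤ bound)
a_4 = 1: 8/5  (≤ bound)
a_5 = 1: 13/8  (≤ bound)
a_6 = 1: 21/13  (> 9, stop)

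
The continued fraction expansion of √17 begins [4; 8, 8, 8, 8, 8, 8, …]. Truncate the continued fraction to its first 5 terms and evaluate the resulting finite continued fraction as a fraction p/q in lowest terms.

Use the convergent recurrence hₖ = aₖ·hₖ₋₁ + hₖ₋₂ (and likewise for the denominators kₖ):
a_0 = 4: 4/1
a_1 = 8: 33/8
a_2 = 8: 268/65
a_3 = 8: 2177/528
a_4 = 8: 17684/4289

17684/4289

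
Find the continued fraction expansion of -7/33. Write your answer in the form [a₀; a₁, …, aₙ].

-7 = -1·33 + 26, so a_0 = -1
33 = 1·26 + 7, so a_1 = 1
26 = 3·7 + 5, so a_2 = 3
7 = 1·5 + 2, so a_3 = 1
5 = 2·2 + 1, so a_4 = 2
2 = 2·1 + 0, so a_5 = 2

[-1; 1, 3, 1, 2, 2]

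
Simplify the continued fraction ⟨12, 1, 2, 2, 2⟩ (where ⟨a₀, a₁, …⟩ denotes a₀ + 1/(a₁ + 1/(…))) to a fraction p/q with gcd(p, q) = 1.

216/17

Start with 2.
2 + 1/(2/1) = 2 + 1/2 = 5/2
2 + 1/(5/2) = 2 + 2/5 = 12/5
1 + 1/(12/5) = 1 + 5/12 = 17/12
12 + 1/(17/12) = 12 + 12/17 = 216/17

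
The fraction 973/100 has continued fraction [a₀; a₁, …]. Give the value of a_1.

1

973 ÷ 100 → quotient 9, remainder 73
100 ÷ 73 → quotient 1, remainder 27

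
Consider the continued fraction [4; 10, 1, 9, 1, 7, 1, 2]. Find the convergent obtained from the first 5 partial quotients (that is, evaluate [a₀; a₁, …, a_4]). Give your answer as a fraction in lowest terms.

491/120

Start with 1.
9 + 1/(1/1) = 9 + 1/1 = 10/1
1 + 1/(10/1) = 1 + 1/10 = 11/10
10 + 1/(11/10) = 10 + 10/11 = 120/11
4 + 1/(120/11) = 4 + 11/120 = 491/120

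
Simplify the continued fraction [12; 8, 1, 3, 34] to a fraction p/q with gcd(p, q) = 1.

Collapse the nested fraction from the inside out:
Start with 34.
3 + 1/(34/1) = 3 + 1/34 = 103/34
1 + 1/(103/34) = 1 + 34/103 = 137/103
8 + 1/(137/103) = 8 + 103/137 = 1199/137
12 + 1/(1199/137) = 12 + 137/1199 = 14525/1199

14525/1199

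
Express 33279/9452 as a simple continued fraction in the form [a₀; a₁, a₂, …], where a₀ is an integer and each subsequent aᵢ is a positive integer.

33279 ÷ 9452 → quotient 3, remainder 4923
9452 ÷ 4923 → quotient 1, remainder 4529
4923 ÷ 4529 → quotient 1, remainder 394
4529 ÷ 394 → quotient 11, remainder 195
394 ÷ 195 → quotient 2, remainder 4
195 ÷ 4 → quotient 48, remainder 3
4 ÷ 3 → quotient 1, remainder 1
3 ÷ 1 → quotient 3, remainder 0

[3; 1, 1, 11, 2, 48, 1, 3]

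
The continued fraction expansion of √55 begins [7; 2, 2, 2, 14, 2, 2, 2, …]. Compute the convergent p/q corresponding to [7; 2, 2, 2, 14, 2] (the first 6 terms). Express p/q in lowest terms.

2655/358

Compute successive convergents:
a_0 = 7: 7/1
a_1 = 2: 15/2
a_2 = 2: 37/5
a_3 = 2: 89/12
a_4 = 14: 1283/173
a_5 = 2: 2655/358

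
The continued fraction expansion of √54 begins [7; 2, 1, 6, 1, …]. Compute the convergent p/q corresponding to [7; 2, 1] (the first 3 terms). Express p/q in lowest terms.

Start with 1.
2 + 1/(1/1) = 2 + 1/1 = 3/1
7 + 1/(3/1) = 7 + 1/3 = 22/3

22/3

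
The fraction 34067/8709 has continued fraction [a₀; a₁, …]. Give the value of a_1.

1

Repeatedly divide and take the remainder:
34067 = 3·8709 + 7940, so a_0 = 3
8709 = 1·7940 + 769, so a_1 = 1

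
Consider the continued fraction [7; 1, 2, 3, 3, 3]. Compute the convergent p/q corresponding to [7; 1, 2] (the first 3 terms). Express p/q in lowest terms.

23/3

Collapse the nested fraction from the inside out:
Start with 2.
1 + 1/(2/1) = 1 + 1/2 = 3/2
7 + 1/(3/2) = 7 + 2/3 = 23/3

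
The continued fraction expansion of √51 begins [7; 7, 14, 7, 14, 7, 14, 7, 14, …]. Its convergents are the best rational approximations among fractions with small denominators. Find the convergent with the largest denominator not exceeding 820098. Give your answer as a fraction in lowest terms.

a_0 = 7: 7/1  (≤ bound)
a_1 = 7: 50/7  (≤ bound)
a_2 = 14: 707/99  (≤ bound)
a_3 = 7: 4999/700  (≤ bound)
a_4 = 14: 70693/9899  (≤ bound)
a_5 = 7: 499850/69993  (≤ bound)
a_6 = 14: 7068593/989801  (> 820098, stop)

499850/69993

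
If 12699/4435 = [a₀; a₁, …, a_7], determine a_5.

6

12699 = 2·4435 + 3829, so a_0 = 2
4435 = 1·3829 + 606, so a_1 = 1
3829 = 6·606 + 193, so a_2 = 6
606 = 3·193 + 27, so a_3 = 3
193 = 7·27 + 4, so a_4 = 7
27 = 6·4 + 3, so a_5 = 6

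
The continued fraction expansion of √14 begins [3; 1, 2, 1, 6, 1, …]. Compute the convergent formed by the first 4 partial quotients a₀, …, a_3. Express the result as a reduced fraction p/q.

Start with 1.
2 + 1/(1/1) = 2 + 1/1 = 3/1
1 + 1/(3/1) = 1 + 1/3 = 4/3
3 + 1/(4/3) = 3 + 3/4 = 15/4

15/4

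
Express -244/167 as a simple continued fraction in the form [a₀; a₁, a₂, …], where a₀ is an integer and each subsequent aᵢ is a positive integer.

[-2; 1, 1, 5, 1, 12]

Repeatedly divide and take the remainder:
-244 = -2·167 + 90, so a_0 = -2
167 = 1·90 + 77, so a_1 = 1
90 = 1·77 + 13, so a_2 = 1
77 = 5·13 + 12, so a_3 = 5
13 = 1·12 + 1, so a_4 = 1
12 = 12·1 + 0, so a_5 = 12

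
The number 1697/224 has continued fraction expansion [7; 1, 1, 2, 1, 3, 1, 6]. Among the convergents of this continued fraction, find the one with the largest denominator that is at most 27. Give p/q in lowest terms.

197/26

a_0 = 7: 7/1  (≤ bound)
a_1 = 1: 8/1  (≤ bound)
a_2 = 1: 15/2  (≤ bound)
a_3 = 2: 38/5  (≤ bound)
a_4 = 1: 53/7  (≤ bound)
a_5 = 3: 197/26  (≤ bound)
a_6 = 1: 250/33  (> 27, stop)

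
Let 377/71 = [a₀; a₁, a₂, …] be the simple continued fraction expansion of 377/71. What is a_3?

377 ÷ 71 → quotient 5, remainder 22
71 ÷ 22 → quotient 3, remainder 5
22 ÷ 5 → quotient 4, remainder 2
5 ÷ 2 → quotient 2, remainder 1

2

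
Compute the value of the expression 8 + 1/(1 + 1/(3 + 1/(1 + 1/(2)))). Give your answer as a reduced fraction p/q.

Start with 2.
1 + 1/(2/1) = 1 + 1/2 = 3/2
3 + 1/(3/2) = 3 + 2/3 = 11/3
1 + 1/(11/3) = 1 + 3/11 = 14/11
8 + 1/(14/11) = 8 + 11/14 = 123/14

123/14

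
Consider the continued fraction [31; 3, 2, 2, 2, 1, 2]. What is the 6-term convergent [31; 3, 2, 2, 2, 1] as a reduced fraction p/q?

Build up convergents one term at a time:
a_0 = 31: 31/1
a_1 = 3: 94/3
a_2 = 2: 219/7
a_3 = 2: 532/17
a_4 = 2: 1283/41
a_5 = 1: 1815/58

1815/58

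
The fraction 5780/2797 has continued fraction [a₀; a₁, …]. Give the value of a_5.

3

5780 ÷ 2797 → quotient 2, remainder 186
2797 ÷ 186 → quotient 15, remainder 7
186 ÷ 7 → quotient 26, remainder 4
7 ÷ 4 → quotient 1, remainder 3
4 ÷ 3 → quotient 1, remainder 1
3 ÷ 1 → quotient 3, remainder 0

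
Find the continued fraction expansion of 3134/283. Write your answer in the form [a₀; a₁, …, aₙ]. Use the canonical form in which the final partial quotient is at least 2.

3134 ÷ 283 → quotient 11, remainder 21
283 ÷ 21 → quotient 13, remainder 10
21 ÷ 10 → quotient 2, remainder 1
10 ÷ 1 → quotient 10, remainder 0

[11; 13, 2, 10]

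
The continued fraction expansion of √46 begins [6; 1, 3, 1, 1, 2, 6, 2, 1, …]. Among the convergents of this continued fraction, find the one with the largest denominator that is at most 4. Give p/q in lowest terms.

List convergents until the denominator exceeds the bound:
a_0 = 6: 6/1  (≤ bound)
a_1 = 1: 7/1  (≤ bound)
a_2 = 3: 27/4  (≤ bound)
a_3 = 1: 34/5  (> 4, stop)

27/4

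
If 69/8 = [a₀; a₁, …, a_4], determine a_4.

2

69 ÷ 8 → quotient 8, remainder 5
8 ÷ 5 → quotient 1, remainder 3
5 ÷ 3 → quotient 1, remainder 2
3 ÷ 2 → quotient 1, remainder 1
2 ÷ 1 → quotient 2, remainder 0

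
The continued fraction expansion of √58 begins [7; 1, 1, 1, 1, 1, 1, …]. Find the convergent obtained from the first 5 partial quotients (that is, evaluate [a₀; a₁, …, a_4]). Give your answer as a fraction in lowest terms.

Use the convergent recurrence hₖ = aₖ·hₖ₋₁ + hₖ₋₂ (and likewise for the denominators kₖ):
a_0 = 7: 7/1
a_1 = 1: 8/1
a_2 = 1: 15/2
a_3 = 1: 23/3
a_4 = 1: 38/5

38/5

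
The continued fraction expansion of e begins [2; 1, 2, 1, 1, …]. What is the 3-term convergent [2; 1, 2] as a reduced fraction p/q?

Start with 2.
1 + 1/(2/1) = 1 + 1/2 = 3/2
2 + 1/(3/2) = 2 + 2/3 = 8/3

8/3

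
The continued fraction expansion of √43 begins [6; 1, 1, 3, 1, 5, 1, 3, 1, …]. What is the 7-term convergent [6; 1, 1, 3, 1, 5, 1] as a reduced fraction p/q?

Start with 1.
5 + 1/(1/1) = 5 + 1/1 = 6/1
1 + 1/(6/1) = 1 + 1/6 = 7/6
3 + 1/(7/6) = 3 + 6/7 = 27/7
1 + 1/(27/7) = 1 + 7/27 = 34/27
1 + 1/(34/27) = 1 + 27/34 = 61/34
6 + 1/(61/34) = 6 + 34/61 = 400/61

400/61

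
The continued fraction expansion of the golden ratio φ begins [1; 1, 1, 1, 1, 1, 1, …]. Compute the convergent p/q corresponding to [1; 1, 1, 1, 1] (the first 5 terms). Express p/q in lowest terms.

8/5

Collapse the nested fraction from the inside out:
Start with 1.
1 + 1/(1/1) = 1 + 1/1 = 2/1
1 + 1/(2/1) = 1 + 1/2 = 3/2
1 + 1/(3/2) = 1 + 2/3 = 5/3
1 + 1/(5/3) = 1 + 3/5 = 8/5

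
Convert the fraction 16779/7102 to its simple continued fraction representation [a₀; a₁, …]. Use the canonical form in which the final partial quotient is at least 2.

[2; 2, 1, 3, 7, 1, 1, 41]

Apply division with remainder until the remainder is 0:
16779 ÷ 7102 → quotient 2, remainder 2575
7102 ÷ 2575 → quotient 2, remainder 1952
2575 ÷ 1952 → quotient 1, remainder 623
1952 ÷ 623 → quotient 3, remainder 83
623 ÷ 83 → quotient 7, remainder 42
83 ÷ 42 → quotient 1, remainder 41
42 ÷ 41 → quotient 1, remainder 1
41 ÷ 1 → quotient 41, remainder 0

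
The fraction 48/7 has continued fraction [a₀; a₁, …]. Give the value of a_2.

6

48 = 6·7 + 6, so a_0 = 6
7 = 1·6 + 1, so a_1 = 1
6 = 6·1 + 0, so a_2 = 6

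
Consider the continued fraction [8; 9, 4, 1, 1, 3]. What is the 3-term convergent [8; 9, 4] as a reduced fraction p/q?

300/37

Start with 4.
9 + 1/(4/1) = 9 + 1/4 = 37/4
8 + 1/(37/4) = 8 + 4/37 = 300/37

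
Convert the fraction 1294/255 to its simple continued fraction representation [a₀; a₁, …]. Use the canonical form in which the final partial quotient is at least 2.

Run the Euclidean algorithm, recording each quotient:
⌊1294/255⌋ = 5, remainder 19
⌊255/19⌋ = 13, remainder 8
⌊19/8⌋ = 2, remainder 3
⌊8/3⌋ = 2, remainder 2
⌊3/2⌋ = 1, remainder 1
⌊2/1⌋ = 2, remainder 0

[5; 13, 2, 2, 1, 2]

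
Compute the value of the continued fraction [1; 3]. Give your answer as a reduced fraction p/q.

a_0 = 1: 1/1
a_1 = 3: 4/3

4/3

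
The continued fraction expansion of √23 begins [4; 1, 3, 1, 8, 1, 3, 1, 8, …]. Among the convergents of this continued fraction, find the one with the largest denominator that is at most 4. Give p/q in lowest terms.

19/4

List convergents until the denominator exceeds the bound:
a_0 = 4: 4/1  (≤ bound)
a_1 = 1: 5/1  (≤ bound)
a_2 = 3: 19/4  (≤ bound)
a_3 = 1: 24/5  (> 4, stop)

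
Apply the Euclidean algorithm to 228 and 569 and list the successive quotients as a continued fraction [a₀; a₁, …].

228 = 0·569 + 228, so a_0 = 0
569 = 2·228 + 113, so a_1 = 2
228 = 2·113 + 2, so a_2 = 2
113 = 56·2 + 1, so a_3 = 56
2 = 2·1 + 0, so a_4 = 2

[0; 2, 2, 56, 2]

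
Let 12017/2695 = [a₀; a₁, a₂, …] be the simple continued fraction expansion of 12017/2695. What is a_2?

5

Apply division with remainder until the remainder is 0:
12017 = 4·2695 + 1237, so a_0 = 4
2695 = 2·1237 + 221, so a_1 = 2
1237 = 5·221 + 132, so a_2 = 5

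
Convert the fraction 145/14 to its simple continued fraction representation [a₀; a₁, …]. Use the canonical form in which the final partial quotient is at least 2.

[10; 2, 1, 4]

145 ÷ 14 → quotient 10, remainder 5
14 ÷ 5 → quotient 2, remainder 4
5 ÷ 4 → quotient 1, remainder 1
4 ÷ 1 → quotient 4, remainder 0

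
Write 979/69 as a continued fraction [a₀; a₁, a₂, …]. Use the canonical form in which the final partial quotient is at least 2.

[14; 5, 3, 4]

Apply division with remainder until the remainder is 0:
979 = 14·69 + 13, so a_0 = 14
69 = 5·13 + 4, so a_1 = 5
13 = 3·4 + 1, so a_2 = 3
4 = 4·1 + 0, so a_3 = 4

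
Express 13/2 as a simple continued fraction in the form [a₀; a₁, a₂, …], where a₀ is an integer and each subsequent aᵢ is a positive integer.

[6; 2]

13 = 6·2 + 1, so a_0 = 6
2 = 2·1 + 0, so a_1 = 2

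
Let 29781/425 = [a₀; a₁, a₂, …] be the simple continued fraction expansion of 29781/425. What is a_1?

13

⌊29781/425⌋ = 70, remainder 31
⌊425/31⌋ = 13, remainder 22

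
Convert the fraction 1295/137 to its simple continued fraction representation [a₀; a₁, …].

⌊1295/137⌋ = 9, remainder 62
⌊137/62⌋ = 2, remainder 13
⌊62/13⌋ = 4, remainder 10
⌊13/10⌋ = 1, remainder 3
⌊10/3⌋ = 3, remainder 1
⌊3/1⌋ = 3, remainder 0

[9; 2, 4, 1, 3, 3]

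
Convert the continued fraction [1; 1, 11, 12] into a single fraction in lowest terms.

a_0 = 1: 1/1
a_1 = 1: 2/1
a_2 = 11: 23/12
a_3 = 12: 278/145

278/145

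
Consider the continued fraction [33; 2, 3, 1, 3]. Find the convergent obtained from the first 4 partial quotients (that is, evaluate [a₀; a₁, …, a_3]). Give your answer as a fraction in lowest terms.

a_0 = 33: 33/1
a_1 = 2: 67/2
a_2 = 3: 234/7
a_3 = 1: 301/9

301/9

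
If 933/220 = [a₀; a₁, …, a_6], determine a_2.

6

Apply division with remainder until the remainder is 0:
933 ÷ 220 → quotient 4, remainder 53
220 ÷ 53 → quotient 4, remainder 8
53 ÷ 8 → quotient 6, remainder 5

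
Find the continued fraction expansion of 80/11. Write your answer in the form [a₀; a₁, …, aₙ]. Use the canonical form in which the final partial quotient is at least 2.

Run the Euclidean algorithm, recording each quotient:
⌊80/11⌋ = 7, remainder 3
⌊11/3⌋ = 3, remainder 2
⌊3/2⌋ = 1, remainder 1
⌊2/1⌋ = 2, remainder 0

[7; 3, 1, 2]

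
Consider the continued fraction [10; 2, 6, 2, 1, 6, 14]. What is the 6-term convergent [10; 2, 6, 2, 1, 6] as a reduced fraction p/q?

a_0 = 10: 10/1
a_1 = 2: 21/2
a_2 = 6: 136/13
a_3 = 2: 293/28
a_4 = 1: 429/41
a_5 = 6: 2867/274

2867/274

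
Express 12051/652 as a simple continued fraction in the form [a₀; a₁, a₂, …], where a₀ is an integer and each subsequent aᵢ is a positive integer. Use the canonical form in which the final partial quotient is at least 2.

12051 ÷ 652 → quotient 18, remainder 315
652 ÷ 315 → quotient 2, remainder 22
315 ÷ 22 → quotient 14, remainder 7
22 ÷ 7 → quotient 3, remainder 1
7 ÷ 1 → quotient 7, remainder 0

[18; 2, 14, 3, 7]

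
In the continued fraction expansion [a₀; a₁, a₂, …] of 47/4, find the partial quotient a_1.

Apply division with remainder until the remainder is 0:
47 ÷ 4 → quotient 11, remainder 3
4 ÷ 3 → quotient 1, remainder 1

1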